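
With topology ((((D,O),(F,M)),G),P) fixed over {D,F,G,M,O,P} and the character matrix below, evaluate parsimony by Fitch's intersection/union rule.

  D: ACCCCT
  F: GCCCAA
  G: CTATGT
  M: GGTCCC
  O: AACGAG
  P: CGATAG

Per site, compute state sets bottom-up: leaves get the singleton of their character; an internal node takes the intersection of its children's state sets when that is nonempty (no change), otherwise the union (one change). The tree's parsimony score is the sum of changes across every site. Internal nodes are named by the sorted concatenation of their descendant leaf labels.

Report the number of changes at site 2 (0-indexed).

2

site 0, node DO: D={A} ∩ O={A} → {A} (+0)
site 0, node FM: F={G} ∩ M={G} → {G} (+0)
site 0, node DFMO: DO={A} ∪ FM={G} → {A,G} (+1)
site 0, node DFGMO: DFMO={A,G} ∪ G={C} → {A,C,G} (+1)
site 0, node DFGMOP: DFGMO={A,C,G} ∩ P={C} → {C} (+0)
site 1, node DO: D={C} ∪ O={A} → {A,C} (+1)
site 1, node FM: F={C} ∪ M={G} → {C,G} (+1)
site 1, node DFMO: DO={A,C} ∩ FM={C,G} → {C} (+0)
site 1, node DFGMO: DFMO={C} ∪ G={T} → {C,T} (+1)
site 1, node DFGMOP: DFGMO={C,T} ∪ P={G} → {C,G,T} (+1)
site 2, node DO: D={C} ∩ O={C} → {C} (+0)
site 2, node FM: F={C} ∪ M={T} → {C,T} (+1)
site 2, node DFMO: DO={C} ∩ FM={C,T} → {C} (+0)
site 2, node DFGMO: DFMO={C} ∪ G={A} → {A,C} (+1)
site 2, node DFGMOP: DFGMO={A,C} ∩ P={A} → {A} (+0)
site 3, node DO: D={C} ∪ O={G} → {C,G} (+1)
site 3, node FM: F={C} ∩ M={C} → {C} (+0)
site 3, node DFMO: DO={C,G} ∩ FM={C} → {C} (+0)
site 3, node DFGMO: DFMO={C} ∪ G={T} → {C,T} (+1)
site 3, node DFGMOP: DFGMO={C,T} ∩ P={T} → {T} (+0)
site 4, node DO: D={C} ∪ O={A} → {A,C} (+1)
site 4, node FM: F={A} ∪ M={C} → {A,C} (+1)
site 4, node DFMO: DO={A,C} ∩ FM={A,C} → {A,C} (+0)
site 4, node DFGMO: DFMO={A,C} ∪ G={G} → {A,C,G} (+1)
site 4, node DFGMOP: DFGMO={A,C,G} ∩ P={A} → {A} (+0)
site 5, node DO: D={T} ∪ O={G} → {G,T} (+1)
site 5, node FM: F={A} ∪ M={C} → {A,C} (+1)
site 5, node DFMO: DO={G,T} ∪ FM={A,C} → {A,C,G,T} (+1)
site 5, node DFGMO: DFMO={A,C,G,T} ∩ G={T} → {T} (+0)
site 5, node DFGMOP: DFGMO={T} ∪ P={G} → {G,T} (+1)
per-site changes: [2, 4, 2, 2, 3, 4]; total = 17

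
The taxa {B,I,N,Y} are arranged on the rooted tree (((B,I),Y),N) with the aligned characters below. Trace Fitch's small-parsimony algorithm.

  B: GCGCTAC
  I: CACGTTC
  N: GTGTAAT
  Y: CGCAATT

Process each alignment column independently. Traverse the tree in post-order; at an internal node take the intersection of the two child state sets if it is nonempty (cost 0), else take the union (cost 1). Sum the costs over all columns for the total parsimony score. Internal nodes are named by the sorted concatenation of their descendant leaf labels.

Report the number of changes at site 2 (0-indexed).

2

[col 0] BI: children B:{G}, I:{C} ∪→ {C,G}; cost 1
[col 0] BIY: children BI:{C,G}, Y:{C} ∩→ {C}; cost 0
[col 0] BINY: children BIY:{C}, N:{G} ∪→ {C,G}; cost 1
[col 1] BI: children B:{C}, I:{A} ∪→ {A,C}; cost 1
[col 1] BIY: children BI:{A,C}, Y:{G} ∪→ {A,C,G}; cost 1
[col 1] BINY: children BIY:{A,C,G}, N:{T} ∪→ {A,C,G,T}; cost 1
[col 2] BI: children B:{G}, I:{C} ∪→ {C,G}; cost 1
[col 2] BIY: children BI:{C,G}, Y:{C} ∩→ {C}; cost 0
[col 2] BINY: children BIY:{C}, N:{G} ∪→ {C,G}; cost 1
[col 3] BI: children B:{C}, I:{G} ∪→ {C,G}; cost 1
[col 3] BIY: children BI:{C,G}, Y:{A} ∪→ {A,C,G}; cost 1
[col 3] BINY: children BIY:{A,C,G}, N:{T} ∪→ {A,C,G,T}; cost 1
[col 4] BI: children B:{T}, I:{T} ∩→ {T}; cost 0
[col 4] BIY: children BI:{T}, Y:{A} ∪→ {A,T}; cost 1
[col 4] BINY: children BIY:{A,T}, N:{A} ∩→ {A}; cost 0
[col 5] BI: children B:{A}, I:{T} ∪→ {A,T}; cost 1
[col 5] BIY: children BI:{A,T}, Y:{T} ∩→ {T}; cost 0
[col 5] BINY: children BIY:{T}, N:{A} ∪→ {A,T}; cost 1
[col 6] BI: children B:{C}, I:{C} ∩→ {C}; cost 0
[col 6] BIY: children BI:{C}, Y:{T} ∪→ {C,T}; cost 1
[col 6] BINY: children BIY:{C,T}, N:{T} ∩→ {T}; cost 0
per-site changes: [2, 3, 2, 3, 1, 2, 1]; total = 14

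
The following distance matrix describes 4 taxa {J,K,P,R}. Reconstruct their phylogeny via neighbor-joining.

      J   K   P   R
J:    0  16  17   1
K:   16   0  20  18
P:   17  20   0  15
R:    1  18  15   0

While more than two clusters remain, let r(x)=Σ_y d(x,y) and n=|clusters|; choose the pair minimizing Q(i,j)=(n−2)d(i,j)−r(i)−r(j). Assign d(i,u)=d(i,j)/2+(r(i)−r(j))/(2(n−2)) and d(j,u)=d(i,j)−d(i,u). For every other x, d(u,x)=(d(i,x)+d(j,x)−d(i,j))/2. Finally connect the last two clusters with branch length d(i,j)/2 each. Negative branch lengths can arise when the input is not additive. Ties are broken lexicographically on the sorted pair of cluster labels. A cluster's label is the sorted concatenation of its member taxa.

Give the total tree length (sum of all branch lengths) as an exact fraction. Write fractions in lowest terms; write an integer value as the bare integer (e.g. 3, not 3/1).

27

1. join J+R (d=1, Q=-66) ⇒ JR; edges |J|=1/2, |R|=1/2
  updated: d(JR,K)=33/2, d(JR,P)=31/2
2. join JR+K (d=33/2, Q=-52) ⇒ JKR; edges |JR|=6, |K|=21/2
  updated: d(JKR,P)=19/2
3. join JKR+P (d=19/2) ⇒ JKPR; edges |JKR|=19/4, |P|=19/4
final tree: (((J:1/2,R:1/2):6,K:21/2):19/4,P:19/4)
total length: 27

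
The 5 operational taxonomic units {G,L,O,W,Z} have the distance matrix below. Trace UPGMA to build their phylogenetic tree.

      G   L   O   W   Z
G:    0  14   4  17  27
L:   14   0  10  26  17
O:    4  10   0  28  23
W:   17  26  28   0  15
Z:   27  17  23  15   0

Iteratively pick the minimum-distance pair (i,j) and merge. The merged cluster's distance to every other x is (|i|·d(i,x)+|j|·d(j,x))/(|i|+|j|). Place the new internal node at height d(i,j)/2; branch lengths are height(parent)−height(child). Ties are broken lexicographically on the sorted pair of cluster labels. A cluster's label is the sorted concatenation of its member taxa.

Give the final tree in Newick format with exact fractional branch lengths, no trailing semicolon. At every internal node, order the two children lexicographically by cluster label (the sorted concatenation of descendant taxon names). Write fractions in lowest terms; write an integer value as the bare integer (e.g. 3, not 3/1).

step 1: merge (G,O) at d=4; branch lengths G→2, O→2; new cluster GO
  updated: d(GO,L)=12, d(GO,W)=45/2, d(GO,Z)=25
step 2: merge (GO,L) at d=12; branch lengths GO→4, L→6; new cluster GLO
  updated: d(GLO,W)=71/3, d(GLO,Z)=67/3
step 3: merge (W,Z) at d=15; branch lengths W→15/2, Z→15/2; new cluster WZ
  updated: d(GLO,WZ)=23
step 4: merge (GLO,WZ) at d=23; branch lengths GLO→11/2, WZ→4; new cluster GLOWZ
final tree: (((G:2,O:2):4,L:6):11/2,(W:15/2,Z:15/2):4)
total length: 77/2

(((G:2,O:2):4,L:6):11/2,(W:15/2,Z:15/2):4)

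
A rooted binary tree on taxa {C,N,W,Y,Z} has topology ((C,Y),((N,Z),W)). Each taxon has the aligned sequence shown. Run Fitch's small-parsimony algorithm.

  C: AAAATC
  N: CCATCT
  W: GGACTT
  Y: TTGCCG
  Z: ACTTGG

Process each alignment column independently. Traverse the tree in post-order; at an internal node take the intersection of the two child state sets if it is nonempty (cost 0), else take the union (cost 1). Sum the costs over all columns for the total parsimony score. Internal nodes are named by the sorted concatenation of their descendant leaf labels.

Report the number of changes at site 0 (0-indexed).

CY@0: {A} ∪ {T} = {A,T} (union, +1)
NZ@0: {C} ∪ {A} = {A,C} (union, +1)
NWZ@0: {A,C} ∪ {G} = {A,C,G} (union, +1)
CNWYZ@0: {A,T} ∩ {A,C,G} = {A} (intersection, +0)
CY@1: {A} ∪ {T} = {A,T} (union, +1)
NZ@1: {C} ∩ {C} = {C} (intersection, +0)
NWZ@1: {C} ∪ {G} = {C,G} (union, +1)
CNWYZ@1: {A,T} ∪ {C,G} = {A,C,G,T} (union, +1)
CY@2: {A} ∪ {G} = {A,G} (union, +1)
NZ@2: {A} ∪ {T} = {A,T} (union, +1)
NWZ@2: {A,T} ∩ {A} = {A} (intersection, +0)
CNWYZ@2: {A,G} ∩ {A} = {A} (intersection, +0)
CY@3: {A} ∪ {C} = {A,C} (union, +1)
NZ@3: {T} ∩ {T} = {T} (intersection, +0)
NWZ@3: {T} ∪ {C} = {C,T} (union, +1)
CNWYZ@3: {A,C} ∩ {C,T} = {C} (intersection, +0)
CY@4: {T} ∪ {C} = {C,T} (union, +1)
NZ@4: {C} ∪ {G} = {C,G} (union, +1)
NWZ@4: {C,G} ∪ {T} = {C,G,T} (union, +1)
CNWYZ@4: {C,T} ∩ {C,G,T} = {C,T} (intersection, +0)
CY@5: {C} ∪ {G} = {C,G} (union, +1)
NZ@5: {T} ∪ {G} = {G,T} (union, +1)
NWZ@5: {G,T} ∩ {T} = {T} (intersection, +0)
CNWYZ@5: {C,G} ∪ {T} = {C,G,T} (union, +1)
per-site changes: [3, 3, 2, 2, 3, 3]; total = 16

3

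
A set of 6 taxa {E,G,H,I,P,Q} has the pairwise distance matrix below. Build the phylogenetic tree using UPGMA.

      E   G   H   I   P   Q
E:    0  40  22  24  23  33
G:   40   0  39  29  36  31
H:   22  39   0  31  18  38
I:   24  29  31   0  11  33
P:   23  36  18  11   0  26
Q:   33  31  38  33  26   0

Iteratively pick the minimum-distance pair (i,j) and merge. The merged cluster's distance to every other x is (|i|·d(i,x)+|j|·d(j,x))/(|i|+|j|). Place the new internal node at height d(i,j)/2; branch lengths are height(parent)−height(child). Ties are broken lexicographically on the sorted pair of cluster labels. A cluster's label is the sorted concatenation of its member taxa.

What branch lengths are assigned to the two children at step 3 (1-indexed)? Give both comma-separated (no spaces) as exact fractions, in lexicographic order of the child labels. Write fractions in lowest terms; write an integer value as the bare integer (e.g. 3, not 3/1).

1,13/2

step 1: merge (I,P) at d=11; branch lengths I→11/2, P→11/2; new cluster IP
  updated: d(E,IP)=47/2, d(G,IP)=65/2, d(H,IP)=49/2, d(IP,Q)=59/2
step 2: merge (E,H) at d=22; branch lengths E→11, H→11; new cluster EH
  updated: d(EH,G)=79/2, d(EH,IP)=24, d(EH,Q)=71/2
step 3: merge (EH,IP) at d=24; branch lengths EH→1, IP→13/2; new cluster EHIP
  updated: d(EHIP,G)=36, d(EHIP,Q)=65/2
step 4: merge (G,Q) at d=31; branch lengths G→31/2, Q→31/2; new cluster GQ
  updated: d(EHIP,GQ)=137/4
step 5: merge (EHIP,GQ) at d=137/4; branch lengths EHIP→41/8, GQ→13/8; new cluster EGHIPQ
final tree: (((E:11,H:11):1,(I:11/2,P:11/2):13/2):41/8,(G:31/2,Q:31/2):13/8)
total length: 313/4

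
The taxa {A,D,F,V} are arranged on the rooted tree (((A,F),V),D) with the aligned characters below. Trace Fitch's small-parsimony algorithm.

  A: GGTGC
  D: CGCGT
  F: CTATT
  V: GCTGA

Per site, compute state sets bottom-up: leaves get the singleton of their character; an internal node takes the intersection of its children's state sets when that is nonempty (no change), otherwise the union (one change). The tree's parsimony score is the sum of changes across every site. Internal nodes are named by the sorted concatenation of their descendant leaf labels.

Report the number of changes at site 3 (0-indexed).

1

site 0, node AF: A={G} ∪ F={C} → {C,G} (+1)
site 0, node AFV: AF={C,G} ∩ V={G} → {G} (+0)
site 0, node ADFV: AFV={G} ∪ D={C} → {C,G} (+1)
site 1, node AF: A={G} ∪ F={T} → {G,T} (+1)
site 1, node AFV: AF={G,T} ∪ V={C} → {C,G,T} (+1)
site 1, node ADFV: AFV={C,G,T} ∩ D={G} → {G} (+0)
site 2, node AF: A={T} ∪ F={A} → {A,T} (+1)
site 2, node AFV: AF={A,T} ∩ V={T} → {T} (+0)
site 2, node ADFV: AFV={T} ∪ D={C} → {C,T} (+1)
site 3, node AF: A={G} ∪ F={T} → {G,T} (+1)
site 3, node AFV: AF={G,T} ∩ V={G} → {G} (+0)
site 3, node ADFV: AFV={G} ∩ D={G} → {G} (+0)
site 4, node AF: A={C} ∪ F={T} → {C,T} (+1)
site 4, node AFV: AF={C,T} ∪ V={A} → {A,C,T} (+1)
site 4, node ADFV: AFV={A,C,T} ∩ D={T} → {T} (+0)
per-site changes: [2, 2, 2, 1, 2]; total = 9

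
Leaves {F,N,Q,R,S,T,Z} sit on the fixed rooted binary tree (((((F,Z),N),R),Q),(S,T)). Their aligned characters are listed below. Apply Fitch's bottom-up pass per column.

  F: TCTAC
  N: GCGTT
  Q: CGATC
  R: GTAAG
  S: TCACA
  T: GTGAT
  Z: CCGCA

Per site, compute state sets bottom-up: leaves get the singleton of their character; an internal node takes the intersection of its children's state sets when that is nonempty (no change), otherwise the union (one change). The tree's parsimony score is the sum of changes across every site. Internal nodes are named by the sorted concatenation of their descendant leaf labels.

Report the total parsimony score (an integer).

19

site 0, node FZ: F={T} ∪ Z={C} → {C,T} (+1)
site 0, node FNZ: FZ={C,T} ∪ N={G} → {C,G,T} (+1)
site 0, node FNRZ: FNZ={C,G,T} ∩ R={G} → {G} (+0)
site 0, node FNQRZ: FNRZ={G} ∪ Q={C} → {C,G} (+1)
site 0, node ST: S={T} ∪ T={G} → {G,T} (+1)
site 0, node FNQRSTZ: FNQRZ={C,G} ∩ ST={G,T} → {G} (+0)
site 1, node FZ: F={C} ∩ Z={C} → {C} (+0)
site 1, node FNZ: FZ={C} ∩ N={C} → {C} (+0)
site 1, node FNRZ: FNZ={C} ∪ R={T} → {C,T} (+1)
site 1, node FNQRZ: FNRZ={C,T} ∪ Q={G} → {C,G,T} (+1)
site 1, node ST: S={C} ∪ T={T} → {C,T} (+1)
site 1, node FNQRSTZ: FNQRZ={C,G,T} ∩ ST={C,T} → {C,T} (+0)
site 2, node FZ: F={T} ∪ Z={G} → {G,T} (+1)
site 2, node FNZ: FZ={G,T} ∩ N={G} → {G} (+0)
site 2, node FNRZ: FNZ={G} ∪ R={A} → {A,G} (+1)
site 2, node FNQRZ: FNRZ={A,G} ∩ Q={A} → {A} (+0)
site 2, node ST: S={A} ∪ T={G} → {A,G} (+1)
site 2, node FNQRSTZ: FNQRZ={A} ∩ ST={A,G} → {A} (+0)
site 3, node FZ: F={A} ∪ Z={C} → {A,C} (+1)
site 3, node FNZ: FZ={A,C} ∪ N={T} → {A,C,T} (+1)
site 3, node FNRZ: FNZ={A,C,T} ∩ R={A} → {A} (+0)
site 3, node FNQRZ: FNRZ={A} ∪ Q={T} → {A,T} (+1)
site 3, node ST: S={C} ∪ T={A} → {A,C} (+1)
site 3, node FNQRSTZ: FNQRZ={A,T} ∩ ST={A,C} → {A} (+0)
site 4, node FZ: F={C} ∪ Z={A} → {A,C} (+1)
site 4, node FNZ: FZ={A,C} ∪ N={T} → {A,C,T} (+1)
site 4, node FNRZ: FNZ={A,C,T} ∪ R={G} → {A,C,G,T} (+1)
site 4, node FNQRZ: FNRZ={A,C,G,T} ∩ Q={C} → {C} (+0)
site 4, node ST: S={A} ∪ T={T} → {A,T} (+1)
site 4, node FNQRSTZ: FNQRZ={C} ∪ ST={A,T} → {A,C,T} (+1)
per-site changes: [4, 3, 3, 4, 5]; total = 19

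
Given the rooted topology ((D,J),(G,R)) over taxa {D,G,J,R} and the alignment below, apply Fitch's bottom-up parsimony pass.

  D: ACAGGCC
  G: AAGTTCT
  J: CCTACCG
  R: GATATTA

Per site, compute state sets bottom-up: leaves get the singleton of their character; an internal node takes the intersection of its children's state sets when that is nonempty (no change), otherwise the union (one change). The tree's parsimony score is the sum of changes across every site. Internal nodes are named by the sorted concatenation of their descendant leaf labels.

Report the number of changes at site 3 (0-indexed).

DJ@0: {A} ∪ {C} = {A,C} (union, +1)
GR@0: {A} ∪ {G} = {A,G} (union, +1)
DGJR@0: {A,C} ∩ {A,G} = {A} (intersection, +0)
DJ@1: {C} ∩ {C} = {C} (intersection, +0)
GR@1: {A} ∩ {A} = {A} (intersection, +0)
DGJR@1: {C} ∪ {A} = {A,C} (union, +1)
DJ@2: {A} ∪ {T} = {A,T} (union, +1)
GR@2: {G} ∪ {T} = {G,T} (union, +1)
DGJR@2: {A,T} ∩ {G,T} = {T} (intersection, +0)
DJ@3: {G} ∪ {A} = {A,G} (union, +1)
GR@3: {T} ∪ {A} = {A,T} (union, +1)
DGJR@3: {A,G} ∩ {A,T} = {A} (intersection, +0)
DJ@4: {G} ∪ {C} = {C,G} (union, +1)
GR@4: {T} ∩ {T} = {T} (intersection, +0)
DGJR@4: {C,G} ∪ {T} = {C,G,T} (union, +1)
DJ@5: {C} ∩ {C} = {C} (intersection, +0)
GR@5: {C} ∪ {T} = {C,T} (union, +1)
DGJR@5: {C} ∩ {C,T} = {C} (intersection, +0)
DJ@6: {C} ∪ {G} = {C,G} (union, +1)
GR@6: {T} ∪ {A} = {A,T} (union, +1)
DGJR@6: {C,G} ∪ {A,T} = {A,C,G,T} (union, +1)
per-site changes: [2, 1, 2, 2, 2, 1, 3]; total = 13

2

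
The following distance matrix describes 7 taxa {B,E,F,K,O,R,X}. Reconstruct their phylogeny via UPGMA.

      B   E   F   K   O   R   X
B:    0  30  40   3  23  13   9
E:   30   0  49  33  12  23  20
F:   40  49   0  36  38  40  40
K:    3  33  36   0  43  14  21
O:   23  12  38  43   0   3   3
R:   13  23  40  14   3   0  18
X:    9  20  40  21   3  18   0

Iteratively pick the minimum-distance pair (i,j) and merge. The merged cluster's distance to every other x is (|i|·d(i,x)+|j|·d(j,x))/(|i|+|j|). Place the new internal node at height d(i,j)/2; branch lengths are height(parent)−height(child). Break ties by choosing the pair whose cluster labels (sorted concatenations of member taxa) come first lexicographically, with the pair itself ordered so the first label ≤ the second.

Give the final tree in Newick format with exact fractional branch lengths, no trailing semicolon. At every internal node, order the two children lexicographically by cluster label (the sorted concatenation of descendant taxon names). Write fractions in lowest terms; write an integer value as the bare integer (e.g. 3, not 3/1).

(((B:3/2,K:3/2):81/8,(E:55/6,((O:3/2,R:3/2):15/4,X:21/4):47/12):59/24):69/8,F:81/4)

iteration 1: select B,K (d=3); attach at lengths (3/2, 3/2); label the merged cluster BK
  updated: d(BK,E)=63/2, d(BK,F)=38, d(BK,O)=33, d(BK,R)=27/2, d(BK,X)=15
iteration 2: select O,R (d=3); attach at lengths (3/2, 3/2); label the merged cluster OR
  updated: d(BK,OR)=93/4, d(E,OR)=35/2, d(F,OR)=39, d(OR,X)=21/2
iteration 3: select OR,X (d=21/2); attach at lengths (15/4, 21/4); label the merged cluster ORX
  updated: d(BK,ORX)=41/2, d(E,ORX)=55/3, d(F,ORX)=118/3
iteration 4: select E,ORX (d=55/3); attach at lengths (55/6, 47/12); label the merged cluster EORX
  updated: d(BK,EORX)=93/4, d(EORX,F)=167/4
iteration 5: select BK,EORX (d=93/4); attach at lengths (81/8, 59/24); label the merged cluster BEKORX
  updated: d(BEKORX,F)=81/2
iteration 6: select BEKORX,F (d=81/2); attach at lengths (69/8, 81/4); label the merged cluster BEFKORX
final tree: (((B:3/2,K:3/2):81/8,(E:55/6,((O:3/2,R:3/2):15/4,X:21/4):47/12):59/24):69/8,F:81/4)
total length: 1669/24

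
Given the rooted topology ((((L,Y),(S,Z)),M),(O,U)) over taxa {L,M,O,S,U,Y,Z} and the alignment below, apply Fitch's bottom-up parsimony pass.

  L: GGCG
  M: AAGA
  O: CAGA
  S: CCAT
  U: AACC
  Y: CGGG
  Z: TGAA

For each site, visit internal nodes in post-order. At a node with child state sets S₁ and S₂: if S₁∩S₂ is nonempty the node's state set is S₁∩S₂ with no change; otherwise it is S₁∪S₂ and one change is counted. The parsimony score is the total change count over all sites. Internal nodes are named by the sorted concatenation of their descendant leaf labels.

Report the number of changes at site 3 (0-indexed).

LY@0: {G} ∪ {C} = {C,G} (union, +1)
SZ@0: {C} ∪ {T} = {C,T} (union, +1)
LSYZ@0: {C,G} ∩ {C,T} = {C} (intersection, +0)
LMSYZ@0: {C} ∪ {A} = {A,C} (union, +1)
OU@0: {C} ∪ {A} = {A,C} (union, +1)
LMOSUYZ@0: {A,C} ∩ {A,C} = {A,C} (intersection, +0)
LY@1: {G} ∩ {G} = {G} (intersection, +0)
SZ@1: {C} ∪ {G} = {C,G} (union, +1)
LSYZ@1: {G} ∩ {C,G} = {G} (intersection, +0)
LMSYZ@1: {G} ∪ {A} = {A,G} (union, +1)
OU@1: {A} ∩ {A} = {A} (intersection, +0)
LMOSUYZ@1: {A,G} ∩ {A} = {A} (intersection, +0)
LY@2: {C} ∪ {G} = {C,G} (union, +1)
SZ@2: {A} ∩ {A} = {A} (intersection, +0)
LSYZ@2: {C,G} ∪ {A} = {A,C,G} (union, +1)
LMSYZ@2: {A,C,G} ∩ {G} = {G} (intersection, +0)
OU@2: {G} ∪ {C} = {C,G} (union, +1)
LMOSUYZ@2: {G} ∩ {C,G} = {G} (intersection, +0)
LY@3: {G} ∩ {G} = {G} (intersection, +0)
SZ@3: {T} ∪ {A} = {A,T} (union, +1)
LSYZ@3: {G} ∪ {A,T} = {A,G,T} (union, +1)
LMSYZ@3: {A,G,T} ∩ {A} = {A} (intersection, +0)
OU@3: {A} ∪ {C} = {A,C} (union, +1)
LMOSUYZ@3: {A} ∩ {A,C} = {A} (intersection, +0)
per-site changes: [4, 2, 3, 3]; total = 12

3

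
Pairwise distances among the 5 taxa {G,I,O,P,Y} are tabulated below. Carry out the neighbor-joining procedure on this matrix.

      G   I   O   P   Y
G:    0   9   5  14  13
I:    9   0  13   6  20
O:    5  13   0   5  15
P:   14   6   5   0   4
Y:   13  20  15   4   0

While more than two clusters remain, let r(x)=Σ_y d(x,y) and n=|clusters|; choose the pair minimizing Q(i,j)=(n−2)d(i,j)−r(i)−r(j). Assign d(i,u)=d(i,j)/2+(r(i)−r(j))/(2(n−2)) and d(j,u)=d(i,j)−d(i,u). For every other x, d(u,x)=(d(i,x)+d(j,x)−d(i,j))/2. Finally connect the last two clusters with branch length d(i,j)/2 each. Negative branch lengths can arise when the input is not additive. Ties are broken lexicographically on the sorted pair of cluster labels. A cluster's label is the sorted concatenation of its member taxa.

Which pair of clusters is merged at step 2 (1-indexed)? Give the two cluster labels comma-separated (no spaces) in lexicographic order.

step 1: merge (P,Y) at d=4, Q=-69; branch lengths P→-11/6, Y→35/6; new cluster PY
  updated: d(G,PY)=23/2, d(I,PY)=11, d(O,PY)=8
step 2: merge (G,O) at d=5, Q=-83/2; branch lengths G→19/8, O→21/8; new cluster GO
  updated: d(GO,I)=17/2, d(GO,PY)=29/4
step 3: merge (GO,I) at d=17/2, Q=-107/4; branch lengths GO→19/8, I→49/8; new cluster GIO
  updated: d(GIO,PY)=39/8
step 4: merge (GIO,PY) at d=39/8; branch lengths GIO→39/16, PY→39/16; new cluster GIOPY
final tree: (((G:19/8,O:21/8):19/8,I:49/8):39/16,(P:-11/6,Y:35/6):39/16)
total length: 179/8

G,O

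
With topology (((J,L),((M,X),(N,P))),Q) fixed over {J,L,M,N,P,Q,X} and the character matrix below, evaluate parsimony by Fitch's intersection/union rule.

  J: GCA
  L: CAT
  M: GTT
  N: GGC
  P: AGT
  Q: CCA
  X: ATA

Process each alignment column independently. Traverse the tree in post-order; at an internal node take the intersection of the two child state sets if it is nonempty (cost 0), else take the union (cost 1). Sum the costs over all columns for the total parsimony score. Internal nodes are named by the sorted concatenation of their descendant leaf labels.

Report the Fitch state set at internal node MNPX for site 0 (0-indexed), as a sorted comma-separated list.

site 0, node JL: J={G} ∪ L={C} → {C,G} (+1)
site 0, node MX: M={G} ∪ X={A} → {A,G} (+1)
site 0, node NP: N={G} ∪ P={A} → {A,G} (+1)
site 0, node MNPX: MX={A,G} ∩ NP={A,G} → {A,G} (+0)
site 0, node JLMNPX: JL={C,G} ∩ MNPX={A,G} → {G} (+0)
site 0, node JLMNPQX: JLMNPX={G} ∪ Q={C} → {C,G} (+1)
site 1, node JL: J={C} ∪ L={A} → {A,C} (+1)
site 1, node MX: M={T} ∩ X={T} → {T} (+0)
site 1, node NP: N={G} ∩ P={G} → {G} (+0)
site 1, node MNPX: MX={T} ∪ NP={G} → {G,T} (+1)
site 1, node JLMNPX: JL={A,C} ∪ MNPX={G,T} → {A,C,G,T} (+1)
site 1, node JLMNPQX: JLMNPX={A,C,G,T} ∩ Q={C} → {C} (+0)
site 2, node JL: J={A} ∪ L={T} → {A,T} (+1)
site 2, node MX: M={T} ∪ X={A} → {A,T} (+1)
site 2, node NP: N={C} ∪ P={T} → {C,T} (+1)
site 2, node MNPX: MX={A,T} ∩ NP={C,T} → {T} (+0)
site 2, node JLMNPX: JL={A,T} ∩ MNPX={T} → {T} (+0)
site 2, node JLMNPQX: JLMNPX={T} ∪ Q={A} → {A,T} (+1)
per-site changes: [4, 3, 4]; total = 11

A,G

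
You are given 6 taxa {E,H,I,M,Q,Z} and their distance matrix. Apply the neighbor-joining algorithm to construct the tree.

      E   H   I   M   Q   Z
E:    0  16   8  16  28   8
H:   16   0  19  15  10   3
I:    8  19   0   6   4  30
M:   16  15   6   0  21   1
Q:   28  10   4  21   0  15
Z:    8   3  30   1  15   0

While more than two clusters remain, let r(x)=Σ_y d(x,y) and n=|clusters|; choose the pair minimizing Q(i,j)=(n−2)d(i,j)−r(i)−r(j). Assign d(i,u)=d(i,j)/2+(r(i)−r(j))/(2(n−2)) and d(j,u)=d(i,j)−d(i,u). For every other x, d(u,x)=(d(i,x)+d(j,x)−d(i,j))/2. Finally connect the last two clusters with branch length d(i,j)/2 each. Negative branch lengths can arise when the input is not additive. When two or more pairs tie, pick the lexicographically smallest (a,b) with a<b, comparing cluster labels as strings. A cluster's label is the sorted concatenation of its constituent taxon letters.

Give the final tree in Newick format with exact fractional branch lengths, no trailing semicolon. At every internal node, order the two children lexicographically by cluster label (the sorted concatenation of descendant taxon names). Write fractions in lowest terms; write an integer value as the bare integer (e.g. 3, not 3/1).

step 1: merge (I,Q) at d=4, Q=-129; branch lengths I→5/8, Q→27/8; new cluster IQ
  updated: d(E,IQ)=16, d(H,IQ)=25/2, d(IQ,M)=23/2, d(IQ,Z)=41/2
step 2: merge (M,Z) at d=1, Q=-73; branch lengths M→7/3, Z→-4/3; new cluster MZ
  updated: d(E,MZ)=23/2, d(H,MZ)=17/2, d(IQ,MZ)=31/2
step 3: merge (E,MZ) at d=23/2, Q=-56; branch lengths E→31/4, MZ→15/4; new cluster EMZ
  updated: d(EMZ,H)=13/2, d(EMZ,IQ)=10
step 4: merge (EMZ,H) at d=13/2, Q=-29; branch lengths EMZ→2, H→9/2; new cluster EHMZ
  updated: d(EHMZ,IQ)=8
step 5: merge (EHMZ,IQ) at d=8; branch lengths EHMZ→4, IQ→4; new cluster EHIMQZ
final tree: (((E:31/4,(M:7/3,Z:-4/3):15/4):2,H:9/2):4,(I:5/8,Q:27/8):4)
total length: 31

(((E:31/4,(M:7/3,Z:-4/3):15/4):2,H:9/2):4,(I:5/8,Q:27/8):4)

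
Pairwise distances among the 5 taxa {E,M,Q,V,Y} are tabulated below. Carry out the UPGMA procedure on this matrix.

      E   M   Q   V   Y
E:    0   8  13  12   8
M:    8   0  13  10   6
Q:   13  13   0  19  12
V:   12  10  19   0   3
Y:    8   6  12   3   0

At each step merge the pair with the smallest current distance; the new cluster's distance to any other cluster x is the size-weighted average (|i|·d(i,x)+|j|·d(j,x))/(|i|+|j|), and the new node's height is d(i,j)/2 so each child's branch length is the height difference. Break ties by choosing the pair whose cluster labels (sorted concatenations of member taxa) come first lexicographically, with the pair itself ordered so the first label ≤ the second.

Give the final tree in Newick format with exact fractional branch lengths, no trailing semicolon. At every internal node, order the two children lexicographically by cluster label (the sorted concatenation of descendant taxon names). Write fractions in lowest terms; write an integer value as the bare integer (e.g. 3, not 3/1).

step 1: merge (V,Y) at d=3; branch lengths V→3/2, Y→3/2; new cluster VY
  updated: d(E,VY)=10, d(M,VY)=8, d(Q,VY)=31/2
step 2: merge (E,M) at d=8; branch lengths E→4, M→4; new cluster EM
  updated: d(EM,Q)=13, d(EM,VY)=9
step 3: merge (EM,VY) at d=9; branch lengths EM→1/2, VY→3; new cluster EMVY
  updated: d(EMVY,Q)=57/4
step 4: merge (EMVY,Q) at d=57/4; branch lengths EMVY→21/8, Q→57/8; new cluster EMQVY
final tree: (((E:4,M:4):1/2,(V:3/2,Y:3/2):3):21/8,Q:57/8)
total length: 97/4

(((E:4,M:4):1/2,(V:3/2,Y:3/2):3):21/8,Q:57/8)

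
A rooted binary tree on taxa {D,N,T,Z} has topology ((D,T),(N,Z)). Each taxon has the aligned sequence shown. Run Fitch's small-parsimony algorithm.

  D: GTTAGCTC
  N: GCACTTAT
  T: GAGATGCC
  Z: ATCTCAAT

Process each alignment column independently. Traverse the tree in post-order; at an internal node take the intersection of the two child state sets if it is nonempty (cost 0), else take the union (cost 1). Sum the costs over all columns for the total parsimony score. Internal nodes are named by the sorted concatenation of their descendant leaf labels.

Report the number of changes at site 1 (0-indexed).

site 0, node DT: D={G} ∩ T={G} → {G} (+0)
site 0, node NZ: N={G} ∪ Z={A} → {A,G} (+1)
site 0, node DNTZ: DT={G} ∩ NZ={A,G} → {G} (+0)
site 1, node DT: D={T} ∪ T={A} → {A,T} (+1)
site 1, node NZ: N={C} ∪ Z={T} → {C,T} (+1)
site 1, node DNTZ: DT={A,T} ∩ NZ={C,T} → {T} (+0)
site 2, node DT: D={T} ∪ T={G} → {G,T} (+1)
site 2, node NZ: N={A} ∪ Z={C} → {A,C} (+1)
site 2, node DNTZ: DT={G,T} ∪ NZ={A,C} → {A,C,G,T} (+1)
site 3, node DT: D={A} ∩ T={A} → {A} (+0)
site 3, node NZ: N={C} ∪ Z={T} → {C,T} (+1)
site 3, node DNTZ: DT={A} ∪ NZ={C,T} → {A,C,T} (+1)
site 4, node DT: D={G} ∪ T={T} → {G,T} (+1)
site 4, node NZ: N={T} ∪ Z={C} → {C,T} (+1)
site 4, node DNTZ: DT={G,T} ∩ NZ={C,T} → {T} (+0)
site 5, node DT: D={C} ∪ T={G} → {C,G} (+1)
site 5, node NZ: N={T} ∪ Z={A} → {A,T} (+1)
site 5, node DNTZ: DT={C,G} ∪ NZ={A,T} → {A,C,G,T} (+1)
site 6, node DT: D={T} ∪ T={C} → {C,T} (+1)
site 6, node NZ: N={A} ∩ Z={A} → {A} (+0)
site 6, node DNTZ: DT={C,T} ∪ NZ={A} → {A,C,T} (+1)
site 7, node DT: D={C} ∩ T={C} → {C} (+0)
site 7, node NZ: N={T} ∩ Z={T} → {T} (+0)
site 7, node DNTZ: DT={C} ∪ NZ={T} → {C,T} (+1)
per-site changes: [1, 2, 3, 2, 2, 3, 2, 1]; total = 16

2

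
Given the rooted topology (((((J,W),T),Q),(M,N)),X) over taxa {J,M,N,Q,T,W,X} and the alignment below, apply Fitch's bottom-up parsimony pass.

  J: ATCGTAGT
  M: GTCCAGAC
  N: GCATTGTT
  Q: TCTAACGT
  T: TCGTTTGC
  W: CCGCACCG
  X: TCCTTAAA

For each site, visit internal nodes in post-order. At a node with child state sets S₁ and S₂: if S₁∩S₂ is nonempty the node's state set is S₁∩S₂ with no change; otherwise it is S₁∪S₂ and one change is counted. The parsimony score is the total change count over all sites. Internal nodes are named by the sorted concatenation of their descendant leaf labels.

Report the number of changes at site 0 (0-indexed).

JW@0: {A} ∪ {C} = {A,C} (union, +1)
JTW@0: {A,C} ∪ {T} = {A,C,T} (union, +1)
JQTW@0: {A,C,T} ∩ {T} = {T} (intersection, +0)
MN@0: {G} ∩ {G} = {G} (intersection, +0)
JMNQTW@0: {T} ∪ {G} = {G,T} (union, +1)
JMNQTWX@0: {G,T} ∩ {T} = {T} (intersection, +0)
JW@1: {T} ∪ {C} = {C,T} (union, +1)
JTW@1: {C,T} ∩ {C} = {C} (intersection, +0)
JQTW@1: {C} ∩ {C} = {C} (intersection, +0)
MN@1: {T} ∪ {C} = {C,T} (union, +1)
JMNQTW@1: {C} ∩ {C,T} = {C} (intersection, +0)
JMNQTWX@1: {C} ∩ {C} = {C} (intersection, +0)
JW@2: {C} ∪ {G} = {C,G} (union, +1)
JTW@2: {C,G} ∩ {G} = {G} (intersection, +0)
JQTW@2: {G} ∪ {T} = {G,T} (union, +1)
MN@2: {C} ∪ {A} = {A,C} (union, +1)
JMNQTW@2: {G,T} ∪ {A,C} = {A,C,G,T} (union, +1)
JMNQTWX@2: {A,C,G,T} ∩ {C} = {C} (intersection, +0)
JW@3: {G} ∪ {C} = {C,G} (union, +1)
JTW@3: {C,G} ∪ {T} = {C,G,T} (union, +1)
JQTW@3: {C,G,T} ∪ {A} = {A,C,G,T} (union, +1)
MN@3: {C} ∪ {T} = {C,T} (union, +1)
JMNQTW@3: {A,C,G,T} ∩ {C,T} = {C,T} (intersection, +0)
JMNQTWX@3: {C,T} ∩ {T} = {T} (intersection, +0)
JW@4: {T} ∪ {A} = {A,T} (union, +1)
JTW@4: {A,T} ∩ {T} = {T} (intersection, +0)
JQTW@4: {T} ∪ {A} = {A,T} (union, +1)
MN@4: {A} ∪ {T} = {A,T} (union, +1)
JMNQTW@4: {A,T} ∩ {A,T} = {A,T} (intersection, +0)
JMNQTWX@4: {A,T} ∩ {T} = {T} (intersection, +0)
JW@5: {A} ∪ {C} = {A,C} (union, +1)
JTW@5: {A,C} ∪ {T} = {A,C,T} (union, +1)
JQTW@5: {A,C,T} ∩ {C} = {C} (intersection, +0)
MN@5: {G} ∩ {G} = {G} (intersection, +0)
JMNQTW@5: {C} ∪ {G} = {C,G} (union, +1)
JMNQTWX@5: {C,G} ∪ {A} = {A,C,G} (union, +1)
JW@6: {G} ∪ {C} = {C,G} (union, +1)
JTW@6: {C,G} ∩ {G} = {G} (intersection, +0)
JQTW@6: {G} ∩ {G} = {G} (intersection, +0)
MN@6: {A} ∪ {T} = {A,T} (union, +1)
JMNQTW@6: {G} ∪ {A,T} = {A,G,T} (union, +1)
JMNQTWX@6: {A,G,T} ∩ {A} = {A} (intersection, +0)
JW@7: {T} ∪ {G} = {G,T} (union, +1)
JTW@7: {G,T} ∪ {C} = {C,G,T} (union, +1)
JQTW@7: {C,G,T} ∩ {T} = {T} (intersection, +0)
MN@7: {C} ∪ {T} = {C,T} (union, +1)
JMNQTW@7: {T} ∩ {C,T} = {T} (intersection, +0)
JMNQTWX@7: {T} ∪ {A} = {A,T} (union, +1)
per-site changes: [3, 2, 4, 4, 3, 4, 3, 4]; total = 27

3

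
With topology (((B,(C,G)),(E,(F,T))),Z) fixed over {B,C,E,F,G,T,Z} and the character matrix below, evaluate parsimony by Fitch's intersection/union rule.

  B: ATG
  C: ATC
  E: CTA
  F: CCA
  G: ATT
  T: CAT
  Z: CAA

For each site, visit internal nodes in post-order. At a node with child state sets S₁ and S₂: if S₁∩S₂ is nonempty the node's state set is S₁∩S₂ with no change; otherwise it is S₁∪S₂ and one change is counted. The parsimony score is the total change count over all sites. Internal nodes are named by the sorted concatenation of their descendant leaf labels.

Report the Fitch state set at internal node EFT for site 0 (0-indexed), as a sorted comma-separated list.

C

site 0, node CG: C={A} ∩ G={A} → {A} (+0)
site 0, node BCG: B={A} ∩ CG={A} → {A} (+0)
site 0, node FT: F={C} ∩ T={C} → {C} (+0)
site 0, node EFT: E={C} ∩ FT={C} → {C} (+0)
site 0, node BCEFGT: BCG={A} ∪ EFT={C} → {A,C} (+1)
site 0, node BCEFGTZ: BCEFGT={A,C} ∩ Z={C} → {C} (+0)
site 1, node CG: C={T} ∩ G={T} → {T} (+0)
site 1, node BCG: B={T} ∩ CG={T} → {T} (+0)
site 1, node FT: F={C} ∪ T={A} → {A,C} (+1)
site 1, node EFT: E={T} ∪ FT={A,C} → {A,C,T} (+1)
site 1, node BCEFGT: BCG={T} ∩ EFT={A,C,T} → {T} (+0)
site 1, node BCEFGTZ: BCEFGT={T} ∪ Z={A} → {A,T} (+1)
site 2, node CG: C={C} ∪ G={T} → {C,T} (+1)
site 2, node BCG: B={G} ∪ CG={C,T} → {C,G,T} (+1)
site 2, node FT: F={A} ∪ T={T} → {A,T} (+1)
site 2, node EFT: E={A} ∩ FT={A,T} → {A} (+0)
site 2, node BCEFGT: BCG={C,G,T} ∪ EFT={A} → {A,C,G,T} (+1)
site 2, node BCEFGTZ: BCEFGT={A,C,G,T} ∩ Z={A} → {A} (+0)
per-site changes: [1, 3, 4]; total = 8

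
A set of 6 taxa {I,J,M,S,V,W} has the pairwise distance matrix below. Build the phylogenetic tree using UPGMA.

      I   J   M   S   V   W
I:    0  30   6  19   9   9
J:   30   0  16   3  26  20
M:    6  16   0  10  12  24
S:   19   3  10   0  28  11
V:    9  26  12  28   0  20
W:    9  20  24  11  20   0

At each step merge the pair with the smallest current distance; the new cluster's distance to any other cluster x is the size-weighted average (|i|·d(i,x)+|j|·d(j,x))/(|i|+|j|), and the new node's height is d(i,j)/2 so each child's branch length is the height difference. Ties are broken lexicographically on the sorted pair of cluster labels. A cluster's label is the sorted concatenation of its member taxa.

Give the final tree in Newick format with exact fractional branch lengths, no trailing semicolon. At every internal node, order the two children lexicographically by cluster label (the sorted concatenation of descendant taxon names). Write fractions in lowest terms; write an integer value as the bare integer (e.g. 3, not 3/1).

(((I:3,M:3):9/4,V:21/4):175/36,((J:3/2,S:3/2):25/4,W:31/4):85/36)

1. join J+S (d=3) ⇒ JS; edges |J|=3/2, |S|=3/2
  updated: d(I,JS)=49/2, d(JS,M)=13, d(JS,V)=27, d(JS,W)=31/2
2. join I+M (d=6) ⇒ IM; edges |I|=3, |M|=3
  updated: d(IM,JS)=75/4, d(IM,V)=21/2, d(IM,W)=33/2
3. join IM+V (d=21/2) ⇒ IMV; edges |IM|=9/4, |V|=21/4
  updated: d(IMV,JS)=43/2, d(IMV,W)=53/3
4. join JS+W (d=31/2) ⇒ JSW; edges |JS|=25/4, |W|=31/4
  updated: d(IMV,JSW)=182/9
5. join IMV+JSW (d=182/9) ⇒ IJMSVW; edges |IMV|=175/36, |JSW|=85/36
final tree: (((I:3,M:3):9/4,V:21/4):175/36,((J:3/2,S:3/2):25/4,W:31/4):85/36)
total length: 679/18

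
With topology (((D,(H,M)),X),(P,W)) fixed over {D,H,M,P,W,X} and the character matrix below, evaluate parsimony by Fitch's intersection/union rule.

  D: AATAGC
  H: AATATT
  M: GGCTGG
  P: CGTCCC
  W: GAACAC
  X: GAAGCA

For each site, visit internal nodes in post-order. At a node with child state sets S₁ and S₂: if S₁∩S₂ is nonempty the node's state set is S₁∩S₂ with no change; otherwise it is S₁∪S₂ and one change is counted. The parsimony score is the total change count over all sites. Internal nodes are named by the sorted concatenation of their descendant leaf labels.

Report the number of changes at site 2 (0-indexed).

HM@0: {A} ∪ {G} = {A,G} (union, +1)
DHM@0: {A} ∩ {A,G} = {A} (intersection, +0)
DHMX@0: {A} ∪ {G} = {A,G} (union, +1)
PW@0: {C} ∪ {G} = {C,G} (union, +1)
DHMPWX@0: {A,G} ∩ {C,G} = {G} (intersection, +0)
HM@1: {A} ∪ {G} = {A,G} (union, +1)
DHM@1: {A} ∩ {A,G} = {A} (intersection, +0)
DHMX@1: {A} ∩ {A} = {A} (intersection, +0)
PW@1: {G} ∪ {A} = {A,G} (union, +1)
DHMPWX@1: {A} ∩ {A,G} = {A} (intersection, +0)
HM@2: {T} ∪ {C} = {C,T} (union, +1)
DHM@2: {T} ∩ {C,T} = {T} (intersection, +0)
DHMX@2: {T} ∪ {A} = {A,T} (union, +1)
PW@2: {T} ∪ {A} = {A,T} (union, +1)
DHMPWX@2: {A,T} ∩ {A,T} = {A,T} (intersection, +0)
HM@3: {A} ∪ {T} = {A,T} (union, +1)
DHM@3: {A} ∩ {A,T} = {A} (intersection, +0)
DHMX@3: {A} ∪ {G} = {A,G} (union, +1)
PW@3: {C} ∩ {C} = {C} (intersection, +0)
DHMPWX@3: {A,G} ∪ {C} = {A,C,G} (union, +1)
HM@4: {T} ∪ {G} = {G,T} (union, +1)
DHM@4: {G} ∩ {G,T} = {G} (intersection, +0)
DHMX@4: {G} ∪ {C} = {C,G} (union, +1)
PW@4: {C} ∪ {A} = {A,C} (union, +1)
DHMPWX@4: {C,G} ∩ {A,C} = {C} (intersection, +0)
HM@5: {T} ∪ {G} = {G,T} (union, +1)
DHM@5: {C} ∪ {G,T} = {C,G,T} (union, +1)
DHMX@5: {C,G,T} ∪ {A} = {A,C,G,T} (union, +1)
PW@5: {C} ∩ {C} = {C} (intersection, +0)
DHMPWX@5: {A,C,G,T} ∩ {C} = {C} (intersection, +0)
per-site changes: [3, 2, 3, 3, 3, 3]; total = 17

3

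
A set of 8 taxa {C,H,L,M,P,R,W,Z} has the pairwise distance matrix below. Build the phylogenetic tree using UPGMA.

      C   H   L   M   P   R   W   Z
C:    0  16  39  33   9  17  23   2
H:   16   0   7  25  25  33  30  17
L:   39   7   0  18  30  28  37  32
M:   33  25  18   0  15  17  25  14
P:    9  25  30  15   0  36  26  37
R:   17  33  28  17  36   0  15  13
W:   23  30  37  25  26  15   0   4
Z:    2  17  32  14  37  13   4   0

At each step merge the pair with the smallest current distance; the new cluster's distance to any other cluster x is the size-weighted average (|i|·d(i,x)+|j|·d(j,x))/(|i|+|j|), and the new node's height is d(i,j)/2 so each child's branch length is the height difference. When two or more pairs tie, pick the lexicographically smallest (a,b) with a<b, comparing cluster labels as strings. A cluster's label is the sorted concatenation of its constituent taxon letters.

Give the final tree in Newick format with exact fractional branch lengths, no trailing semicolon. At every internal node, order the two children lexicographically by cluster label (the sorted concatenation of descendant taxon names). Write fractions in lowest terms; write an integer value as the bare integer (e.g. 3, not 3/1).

1. join C+Z (d=2) ⇒ CZ; edges |C|=1, |Z|=1
  updated: d(CZ,H)=33/2, d(CZ,L)=71/2, d(CZ,M)=47/2, d(CZ,P)=23, d(CZ,R)=15, d(CZ,W)=27/2
2. join H+L (d=7) ⇒ HL; edges |H|=7/2, |L|=7/2
  updated: d(CZ,HL)=26, d(HL,M)=43/2, d(HL,P)=55/2, d(HL,R)=61/2, d(HL,W)=67/2
3. join CZ+W (d=27/2) ⇒ CWZ; edges |CZ|=23/4, |W|=27/4
  updated: d(CWZ,HL)=57/2, d(CWZ,M)=24, d(CWZ,P)=24, d(CWZ,R)=15
4. join CWZ+R (d=15) ⇒ CRWZ; edges |CWZ|=3/4, |R|=15/2
  updated: d(CRWZ,HL)=29, d(CRWZ,M)=89/4, d(CRWZ,P)=27
5. join M+P (d=15) ⇒ MP; edges |M|=15/2, |P|=15/2
  updated: d(CRWZ,MP)=197/8, d(HL,MP)=49/2
6. join HL+MP (d=49/2) ⇒ HLMP; edges |HL|=35/4, |MP|=19/4
  updated: d(CRWZ,HLMP)=429/16
7. join CRWZ+HLMP (d=429/16) ⇒ CHLMPRWZ; edges |CRWZ|=189/32, |HLMP|=37/32
final tree: ((((C:1,Z:1):23/4,W:27/4):3/4,R:15/2):189/32,((H:7/2,L:7/2):35/4,(M:15/2,P:15/2):19/4):37/32)
total length: 1045/16

((((C:1,Z:1):23/4,W:27/4):3/4,R:15/2):189/32,((H:7/2,L:7/2):35/4,(M:15/2,P:15/2):19/4):37/32)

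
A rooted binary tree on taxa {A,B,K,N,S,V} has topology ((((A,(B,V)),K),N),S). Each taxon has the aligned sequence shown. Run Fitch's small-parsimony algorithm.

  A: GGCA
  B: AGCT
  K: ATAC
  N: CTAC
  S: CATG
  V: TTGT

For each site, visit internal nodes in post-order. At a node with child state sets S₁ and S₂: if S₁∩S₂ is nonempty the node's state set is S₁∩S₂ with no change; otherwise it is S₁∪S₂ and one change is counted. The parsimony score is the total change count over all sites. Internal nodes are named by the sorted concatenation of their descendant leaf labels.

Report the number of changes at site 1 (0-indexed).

[col 0] BV: children B:{A}, V:{T} ∪→ {A,T}; cost 1
[col 0] ABV: children A:{G}, BV:{A,T} ∪→ {A,G,T}; cost 1
[col 0] ABKV: children ABV:{A,G,T}, K:{A} ∩→ {A}; cost 0
[col 0] ABKNV: children ABKV:{A}, N:{C} ∪→ {A,C}; cost 1
[col 0] ABKNSV: children ABKNV:{A,C}, S:{C} ∩→ {C}; cost 0
[col 1] BV: children B:{G}, V:{T} ∪→ {G,T}; cost 1
[col 1] ABV: children A:{G}, BV:{G,T} ∩→ {G}; cost 0
[col 1] ABKV: children ABV:{G}, K:{T} ∪→ {G,T}; cost 1
[col 1] ABKNV: children ABKV:{G,T}, N:{T} ∩→ {T}; cost 0
[col 1] ABKNSV: children ABKNV:{T}, S:{A} ∪→ {A,T}; cost 1
[col 2] BV: children B:{C}, V:{G} ∪→ {C,G}; cost 1
[col 2] ABV: children A:{C}, BV:{C,G} ∩→ {C}; cost 0
[col 2] ABKV: children ABV:{C}, K:{A} ∪→ {A,C}; cost 1
[col 2] ABKNV: children ABKV:{A,C}, N:{A} ∩→ {A}; cost 0
[col 2] ABKNSV: children ABKNV:{A}, S:{T} ∪→ {A,T}; cost 1
[col 3] BV: children B:{T}, V:{T} ∩→ {T}; cost 0
[col 3] ABV: children A:{A}, BV:{T} ∪→ {A,T}; cost 1
[col 3] ABKV: children ABV:{A,T}, K:{C} ∪→ {A,C,T}; cost 1
[col 3] ABKNV: children ABKV:{A,C,T}, N:{C} ∩→ {C}; cost 0
[col 3] ABKNSV: children ABKNV:{C}, S:{G} ∪→ {C,G}; cost 1
per-site changes: [3, 3, 3, 3]; total = 12

3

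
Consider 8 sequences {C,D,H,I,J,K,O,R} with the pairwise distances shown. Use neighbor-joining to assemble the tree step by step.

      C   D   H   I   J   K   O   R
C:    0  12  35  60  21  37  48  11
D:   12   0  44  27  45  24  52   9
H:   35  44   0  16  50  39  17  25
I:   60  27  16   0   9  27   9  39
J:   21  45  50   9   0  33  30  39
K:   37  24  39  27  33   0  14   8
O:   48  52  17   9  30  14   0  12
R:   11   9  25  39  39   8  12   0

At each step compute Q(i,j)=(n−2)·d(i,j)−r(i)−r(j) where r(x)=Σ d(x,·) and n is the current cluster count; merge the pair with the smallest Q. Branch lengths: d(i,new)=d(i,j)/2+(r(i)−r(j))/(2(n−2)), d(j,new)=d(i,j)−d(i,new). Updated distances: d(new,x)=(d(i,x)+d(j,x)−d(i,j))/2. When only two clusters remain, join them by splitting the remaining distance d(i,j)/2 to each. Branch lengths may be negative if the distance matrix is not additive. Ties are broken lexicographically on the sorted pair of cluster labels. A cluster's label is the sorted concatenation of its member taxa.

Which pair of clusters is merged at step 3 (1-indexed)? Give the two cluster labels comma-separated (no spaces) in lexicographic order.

CD,R

iteration 1: select C,D (d=12, Q=-365); attach at lengths (83/12, 61/12); label the merged cluster CD
  updated: d(CD,H)=67/2, d(CD,I)=75/2, d(CD,J)=27, d(CD,K)=49/2, d(CD,O)=44, d(CD,R)=4
iteration 2: select I,J (d=9, Q=-561/2); attach at lengths (-11/20, 191/20); label the merged cluster IJ
  updated: d(CD,IJ)=111/4, d(H,IJ)=57/2, d(IJ,K)=51/2, d(IJ,O)=15, d(IJ,R)=69/2
iteration 3: select CD,R (d=4, Q=-805/4); attach at lengths (265/32, -137/32); label the merged cluster CDR
  updated: d(CDR,H)=109/4, d(CDR,IJ)=233/8, d(CDR,K)=57/4, d(CDR,O)=26
iteration 4: select CDR,K (d=57/4, Q=-1173/8); attach at lengths (373/48, 311/48); label the merged cluster CDKR
  updated: d(CDKR,H)=26, d(CDKR,IJ)=323/16, d(CDKR,O)=103/8
iteration 5: select CDKR,IJ (d=323/16, Q=-659/8); attach at lengths (143/16, 45/4); label the merged cluster CDIJKR
  updated: d(CDIJKR,H)=549/32, d(CDIJKR,O)=123/32
iteration 6: select CDIJKR,H (d=549/32, Q=-38); attach at lengths (2, 485/32); label the merged cluster CDHIJKR
  updated: d(CDHIJKR,O)=59/32
iteration 7: select CDHIJKR,O (d=59/32); attach at lengths (59/64, 59/64); label the merged cluster CDHIJKOR
final tree: ((((((C:83/12,D:61/12):265/32,R:-137/32):373/48,K:311/48):143/16,(I:-11/20,J:191/20):45/4):2,H:485/32):59/64,O:59/64)
total length: 1255/16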